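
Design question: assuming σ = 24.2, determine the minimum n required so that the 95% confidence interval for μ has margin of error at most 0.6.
n ≥ 6250

For margin E ≤ 0.6:
n ≥ (z* · σ / E)²
n ≥ (1.960 · 24.2 / 0.6)²
n ≥ 6249.43

Minimum n = 6250 (rounding up)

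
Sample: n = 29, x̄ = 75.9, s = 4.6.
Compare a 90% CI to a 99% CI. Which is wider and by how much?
99% CI is wider by 1.81

df = 28
90% CI: t* = 1.701, (74.45, 77.35), width = 2 · t* · s/√n = 2.91
99% CI: t* = 2.763, (73.54, 78.26), width = 2 · t* · s/√n = 4.72

The 99% CI is wider by 4.72 - 2.91 = 1.81.
Higher confidence requires a wider interval.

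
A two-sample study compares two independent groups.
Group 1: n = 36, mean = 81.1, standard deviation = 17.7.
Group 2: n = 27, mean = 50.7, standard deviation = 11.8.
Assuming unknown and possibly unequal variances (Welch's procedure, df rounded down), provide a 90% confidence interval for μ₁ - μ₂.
(24.18, 36.62)

Difference: x̄₁ - x̄₂ = 30.40
SE = √(s₁²/n₁ + s₂²/n₂) = √(17.7²/36 + 11.8²/27) = 3.7228
df = 60.28 → 60 (Welch–Satterthwaite, rounded down)
t* = 1.671

CI: 30.40 ± 1.671 · 3.7228 = 30.40 ± 6.22 = (24.18, 36.62)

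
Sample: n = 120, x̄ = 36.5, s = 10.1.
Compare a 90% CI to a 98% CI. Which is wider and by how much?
98% CI is wider by 1.29

df = 119
90% CI: t* = 1.658, (34.97, 38.03), width = 2 · t* · s/√n = 3.06
98% CI: t* = 2.358, (34.33, 38.67), width = 2 · t* · s/√n = 4.35

The 98% CI is wider by 4.35 - 3.06 = 1.29.
Higher confidence requires a wider interval.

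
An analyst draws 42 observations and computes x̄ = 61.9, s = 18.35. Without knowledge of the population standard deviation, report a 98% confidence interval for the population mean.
(55.05, 68.75)

t-interval (σ unknown):
df = n - 1 = 41
t* = 2.421 for 98% confidence

Margin of error = t* · s/√n = 2.421 · 18.35/√42 = 6.85

CI: (55.05, 68.75)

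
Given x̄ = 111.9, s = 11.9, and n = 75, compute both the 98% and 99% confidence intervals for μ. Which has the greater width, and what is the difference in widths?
99% CI is wider by 0.73

df = 74
98% CI: t* = 2.378, (108.63, 115.17), width = 2 · t* · s/√n = 6.54
99% CI: t* = 2.644, (108.27, 115.53), width = 2 · t* · s/√n = 7.27

The 99% CI is wider by 7.27 - 6.54 = 0.73.
Higher confidence requires a wider interval.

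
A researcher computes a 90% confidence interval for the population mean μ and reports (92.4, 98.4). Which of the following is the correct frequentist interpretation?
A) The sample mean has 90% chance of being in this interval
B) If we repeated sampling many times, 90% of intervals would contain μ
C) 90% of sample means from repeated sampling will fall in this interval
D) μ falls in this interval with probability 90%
B

A) Wrong — x̄ is observed and sits in the interval by construction.
B) Correct — this is the frequentist long-run coverage interpretation.
C) Wrong — coverage applies to intervals containing μ, not to future x̄ values.
D) Wrong — μ is fixed; the randomness lives in the interval, not in μ.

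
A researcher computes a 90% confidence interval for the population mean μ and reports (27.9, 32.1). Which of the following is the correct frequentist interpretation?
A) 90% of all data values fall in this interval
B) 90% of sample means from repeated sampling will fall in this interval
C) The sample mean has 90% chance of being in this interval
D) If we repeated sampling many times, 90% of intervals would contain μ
D

A) Wrong — a CI is about the parameter μ, not individual data values.
B) Wrong — coverage applies to intervals containing μ, not to future x̄ values.
C) Wrong — x̄ is observed and sits in the interval by construction.
D) Correct — this is the frequentist long-run coverage interpretation.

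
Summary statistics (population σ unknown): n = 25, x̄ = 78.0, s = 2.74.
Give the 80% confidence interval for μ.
(77.28, 78.72)

t-interval (σ unknown):
df = n - 1 = 24
t* = 1.318 for 80% confidence

Margin of error = t* · s/√n = 1.318 · 2.74/√25 = 0.72

CI: (77.28, 78.72)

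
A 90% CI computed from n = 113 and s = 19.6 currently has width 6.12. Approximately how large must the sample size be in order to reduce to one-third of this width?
n ≈ 1017

CI width ∝ 1/√n
To reduce width by factor 3, need √n to grow by 3 → need 3² = 9 times as many samples.

Current: n = 113, width = 6.12
New: n = 1017, width ≈ 2.02

Width reduced by factor of 6.12/2.02 = 3.03.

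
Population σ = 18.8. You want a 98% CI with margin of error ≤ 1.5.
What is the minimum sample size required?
n ≥ 850

For margin E ≤ 1.5:
n ≥ (z* · σ / E)²
n ≥ (2.326 · 18.8 / 1.5)²
n ≥ 849.87

Minimum n = 850 (rounding up)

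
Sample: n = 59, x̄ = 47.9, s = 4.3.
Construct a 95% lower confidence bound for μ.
μ ≥ 46.96

Lower bound (one-sided):
t* = 1.672 (one-sided for 95%)
Lower bound = x̄ - t* · s/√n = 47.9 - 1.672 · 4.3/√59 = 46.96

We are 95% confident that μ ≥ 46.96.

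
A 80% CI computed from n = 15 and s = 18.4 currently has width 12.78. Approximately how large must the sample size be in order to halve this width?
n ≈ 60

CI width ∝ 1/√n
To reduce width by factor 2, need √n to grow by 2 → need 2² = 4 times as many samples.

Current: n = 15, width = 12.78
New: n = 60, width ≈ 6.16

Width reduced by factor of 12.78/6.16 = 2.07.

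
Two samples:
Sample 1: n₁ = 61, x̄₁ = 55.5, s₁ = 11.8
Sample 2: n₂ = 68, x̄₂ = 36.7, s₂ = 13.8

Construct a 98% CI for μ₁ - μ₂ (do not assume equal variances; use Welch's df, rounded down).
(13.49, 24.11)

Difference: x̄₁ - x̄₂ = 18.80
SE = √(s₁²/n₁ + s₂²/n₂) = √(11.8²/61 + 13.8²/68) = 2.2546
df = 126.72 → 126 (Welch–Satterthwaite, rounded down)
t* = 2.356

CI: 18.80 ± 2.356 · 2.2546 = 18.80 ± 5.31 = (13.49, 24.11)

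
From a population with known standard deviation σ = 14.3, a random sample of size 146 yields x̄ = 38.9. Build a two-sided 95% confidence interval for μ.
(36.58, 41.22)

z-interval (σ known):
z* = 1.960 for 95% confidence

Margin of error = z* · σ/√n = 1.960 · 14.3/√146 = 2.32

CI: (38.9 - 2.32, 38.9 + 2.32) = (36.58, 41.22)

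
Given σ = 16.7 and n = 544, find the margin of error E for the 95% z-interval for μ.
Margin of error = 1.40

Margin of error = z* · σ/√n
= 1.960 · 16.7/√544
= 1.960 · 16.7/23.3238
= 1.40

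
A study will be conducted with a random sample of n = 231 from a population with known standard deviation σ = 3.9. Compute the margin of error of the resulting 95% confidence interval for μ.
Margin of error = 0.50

Margin of error = z* · σ/√n
= 1.960 · 3.9/√231
= 1.960 · 3.9/15.1987
= 0.50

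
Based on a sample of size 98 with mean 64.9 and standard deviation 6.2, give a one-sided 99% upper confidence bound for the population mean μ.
μ ≤ 66.38

Upper bound (one-sided):
t* = 2.365 (one-sided for 99%)
Upper bound = x̄ + t* · s/√n = 64.9 + 2.365 · 6.2/√98 = 66.38

We are 99% confident that μ ≤ 66.38.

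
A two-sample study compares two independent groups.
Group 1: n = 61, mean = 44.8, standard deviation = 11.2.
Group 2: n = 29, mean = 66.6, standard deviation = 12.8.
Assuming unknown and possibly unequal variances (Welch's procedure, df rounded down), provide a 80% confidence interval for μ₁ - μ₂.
(-25.41, -18.19)

Difference: x̄₁ - x̄₂ = -21.80
SE = √(s₁²/n₁ + s₂²/n₂) = √(11.2²/61 + 12.8²/29) = 2.7760
df = 49.06 → 49 (Welch–Satterthwaite, rounded down)
t* = 1.299

CI: -21.80 ± 1.299 · 2.7760 = -21.80 ± 3.61 = (-25.41, -18.19)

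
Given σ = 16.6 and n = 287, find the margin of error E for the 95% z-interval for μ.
Margin of error = 1.92

Margin of error = z* · σ/√n
= 1.960 · 16.6/√287
= 1.960 · 16.6/16.9411
= 1.92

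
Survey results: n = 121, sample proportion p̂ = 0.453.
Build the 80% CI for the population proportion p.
(0.395, 0.511)

Proportion CI:
SE = √(p̂(1-p̂)/n) = √(0.453 · 0.547 / 121) = 0.04525

z* = 1.282
Margin = z* · SE = 1.282 · 0.04525 = 0.0580

CI: 0.453 ± 0.0580 = (0.395, 0.511)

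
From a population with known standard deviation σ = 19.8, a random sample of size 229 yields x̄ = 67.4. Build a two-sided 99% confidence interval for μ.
(64.03, 70.77)

z-interval (σ known):
z* = 2.576 for 99% confidence

Margin of error = z* · σ/√n = 2.576 · 19.8/√229 = 3.37

CI: (67.4 - 3.37, 67.4 + 3.37) = (64.03, 70.77)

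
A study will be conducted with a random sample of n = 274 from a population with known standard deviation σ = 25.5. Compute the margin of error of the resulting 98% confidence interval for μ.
Margin of error = 3.58

Margin of error = z* · σ/√n
= 2.326 · 25.5/√274
= 2.326 · 25.5/16.5529
= 3.58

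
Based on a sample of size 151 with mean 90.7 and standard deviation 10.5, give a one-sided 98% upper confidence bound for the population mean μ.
μ ≤ 92.47

Upper bound (one-sided):
t* = 2.072 (one-sided for 98%)
Upper bound = x̄ + t* · s/√n = 90.7 + 2.072 · 10.5/√151 = 92.47

We are 98% confident that μ ≤ 92.47.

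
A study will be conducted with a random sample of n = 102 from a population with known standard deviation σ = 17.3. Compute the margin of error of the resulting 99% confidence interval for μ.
Margin of error = 4.41

Margin of error = z* · σ/√n
= 2.576 · 17.3/√102
= 2.576 · 17.3/10.0995
= 4.41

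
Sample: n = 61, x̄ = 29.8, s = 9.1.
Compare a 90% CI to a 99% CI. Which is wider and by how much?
99% CI is wider by 2.31

df = 60
90% CI: t* = 1.671, (27.85, 31.75), width = 2 · t* · s/√n = 3.89
99% CI: t* = 2.660, (26.70, 32.90), width = 2 · t* · s/√n = 6.20

The 99% CI is wider by 6.20 - 3.89 = 2.31.
Higher confidence requires a wider interval.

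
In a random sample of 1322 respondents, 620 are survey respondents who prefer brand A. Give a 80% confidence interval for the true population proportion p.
(0.451, 0.487)

Proportion CI:
p̂ = 620/1322 = 0.46899
SE = √(p̂(1-p̂)/n) = √(0.46899 · 0.53101 / 1322) = 0.01373

z* = 1.282
Margin = z* · SE = 1.282 · 0.01373 = 0.0176

CI: 0.46899 ± 0.0176 = (0.451, 0.487)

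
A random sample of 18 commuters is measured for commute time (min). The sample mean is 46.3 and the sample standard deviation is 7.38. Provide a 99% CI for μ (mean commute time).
(41.26, 51.34)

t-interval (σ unknown):
df = n - 1 = 17
t* = 2.898 for 99% confidence

Margin of error = t* · s/√n = 2.898 · 7.38/√18 = 5.04

CI: (41.26, 51.34)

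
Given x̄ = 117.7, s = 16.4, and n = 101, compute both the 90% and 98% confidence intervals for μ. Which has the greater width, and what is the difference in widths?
98% CI is wider by 2.30

df = 100
90% CI: t* = 1.660, (114.99, 120.41), width = 2 · t* · s/√n = 5.42
98% CI: t* = 2.364, (113.84, 121.56), width = 2 · t* · s/√n = 7.72

The 98% CI is wider by 7.72 - 5.42 = 2.30.
Higher confidence requires a wider interval.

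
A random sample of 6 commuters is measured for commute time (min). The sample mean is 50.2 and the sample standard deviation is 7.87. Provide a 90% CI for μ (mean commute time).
(43.73, 56.67)

t-interval (σ unknown):
df = n - 1 = 5
t* = 2.015 for 90% confidence

Margin of error = t* · s/√n = 2.015 · 7.87/√6 = 6.47

CI: (43.73, 56.67)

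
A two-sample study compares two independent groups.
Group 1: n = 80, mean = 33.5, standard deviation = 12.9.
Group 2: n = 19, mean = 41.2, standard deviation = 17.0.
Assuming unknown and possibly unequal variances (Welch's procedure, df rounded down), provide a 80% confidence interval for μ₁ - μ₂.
(-13.18, -2.22)

Difference: x̄₁ - x̄₂ = -7.70
SE = √(s₁²/n₁ + s₂²/n₂) = √(12.9²/80 + 17.0²/19) = 4.1582
df = 23.16 → 23 (Welch–Satterthwaite, rounded down)
t* = 1.319

CI: -7.70 ± 1.319 · 4.1582 = -7.70 ± 5.48 = (-13.18, -2.22)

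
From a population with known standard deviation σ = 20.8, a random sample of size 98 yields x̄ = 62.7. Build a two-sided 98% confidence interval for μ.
(57.81, 67.59)

z-interval (σ known):
z* = 2.326 for 98% confidence

Margin of error = z* · σ/√n = 2.326 · 20.8/√98 = 4.89

CI: (62.7 - 4.89, 62.7 + 4.89) = (57.81, 67.59)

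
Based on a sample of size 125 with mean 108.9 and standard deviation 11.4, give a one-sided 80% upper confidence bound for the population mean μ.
μ ≤ 109.76

Upper bound (one-sided):
t* = 0.845 (one-sided for 80%)
Upper bound = x̄ + t* · s/√n = 108.9 + 0.845 · 11.4/√125 = 109.76

We are 80% confident that μ ≤ 109.76.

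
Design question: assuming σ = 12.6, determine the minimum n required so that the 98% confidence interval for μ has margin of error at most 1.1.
n ≥ 710

For margin E ≤ 1.1:
n ≥ (z* · σ / E)²
n ≥ (2.326 · 12.6 / 1.1)²
n ≥ 709.86

Minimum n = 710 (rounding up)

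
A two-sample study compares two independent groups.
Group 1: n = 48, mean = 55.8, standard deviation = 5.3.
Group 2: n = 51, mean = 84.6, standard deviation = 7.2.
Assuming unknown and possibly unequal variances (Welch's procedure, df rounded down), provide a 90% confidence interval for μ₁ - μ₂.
(-30.90, -26.70)

Difference: x̄₁ - x̄₂ = -28.80
SE = √(s₁²/n₁ + s₂²/n₂) = √(5.3²/48 + 7.2²/51) = 1.2656
df = 91.78 → 91 (Welch–Satterthwaite, rounded down)
t* = 1.662

CI: -28.80 ± 1.662 · 1.2656 = -28.80 ± 2.10 = (-30.90, -26.70)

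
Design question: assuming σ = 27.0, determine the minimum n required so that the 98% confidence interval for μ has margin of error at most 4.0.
n ≥ 247

For margin E ≤ 4.0:
n ≥ (z* · σ / E)²
n ≥ (2.326 · 27.0 / 4.0)²
n ≥ 246.51

Minimum n = 247 (rounding up)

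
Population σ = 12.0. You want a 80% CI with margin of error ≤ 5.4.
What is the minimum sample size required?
n ≥ 9

For margin E ≤ 5.4:
n ≥ (z* · σ / E)²
n ≥ (1.282 · 12.0 / 5.4)²
n ≥ 8.12

Minimum n = 9 (rounding up)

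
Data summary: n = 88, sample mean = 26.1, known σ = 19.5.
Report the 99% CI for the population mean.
(20.75, 31.45)

z-interval (σ known):
z* = 2.576 for 99% confidence

Margin of error = z* · σ/√n = 2.576 · 19.5/√88 = 5.35

CI: (26.1 - 5.35, 26.1 + 5.35) = (20.75, 31.45)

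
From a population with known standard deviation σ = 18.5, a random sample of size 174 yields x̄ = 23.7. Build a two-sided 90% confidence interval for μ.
(21.39, 26.01)

z-interval (σ known):
z* = 1.645 for 90% confidence

Margin of error = z* · σ/√n = 1.645 · 18.5/√174 = 2.31

CI: (23.7 - 2.31, 23.7 + 2.31) = (21.39, 26.01)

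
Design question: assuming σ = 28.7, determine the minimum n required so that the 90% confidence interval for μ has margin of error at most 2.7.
n ≥ 306

For margin E ≤ 2.7:
n ≥ (z* · σ / E)²
n ≥ (1.645 · 28.7 / 2.7)²
n ≥ 305.75

Minimum n = 306 (rounding up)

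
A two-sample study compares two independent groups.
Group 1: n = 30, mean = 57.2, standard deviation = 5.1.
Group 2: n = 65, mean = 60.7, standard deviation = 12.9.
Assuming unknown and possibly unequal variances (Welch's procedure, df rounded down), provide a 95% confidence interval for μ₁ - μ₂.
(-7.18, 0.18)

Difference: x̄₁ - x̄₂ = -3.50
SE = √(s₁²/n₁ + s₂²/n₂) = √(5.1²/30 + 12.9²/65) = 1.8513
df = 91.52 → 91 (Welch–Satterthwaite, rounded down)
t* = 1.986

CI: -3.50 ± 1.986 · 1.8513 = -3.50 ± 3.68 = (-7.18, 0.18)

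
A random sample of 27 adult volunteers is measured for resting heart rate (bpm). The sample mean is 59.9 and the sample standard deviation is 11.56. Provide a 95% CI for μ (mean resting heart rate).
(55.33, 64.47)

t-interval (σ unknown):
df = n - 1 = 26
t* = 2.056 for 95% confidence

Margin of error = t* · s/√n = 2.056 · 11.56/√27 = 4.57

CI: (55.33, 64.47)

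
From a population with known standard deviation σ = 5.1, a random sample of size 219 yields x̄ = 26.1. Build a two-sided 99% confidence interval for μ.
(25.21, 26.99)

z-interval (σ known):
z* = 2.576 for 99% confidence

Margin of error = z* · σ/√n = 2.576 · 5.1/√219 = 0.89

CI: (26.1 - 0.89, 26.1 + 0.89) = (25.21, 26.99)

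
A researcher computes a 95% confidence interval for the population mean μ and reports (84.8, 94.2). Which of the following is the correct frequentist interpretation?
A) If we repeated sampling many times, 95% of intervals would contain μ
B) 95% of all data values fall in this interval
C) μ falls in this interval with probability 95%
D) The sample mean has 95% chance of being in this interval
A

A) Correct — this is the frequentist long-run coverage interpretation.
B) Wrong — a CI is about the parameter μ, not individual data values.
C) Wrong — μ is fixed; the randomness lives in the interval, not in μ.
D) Wrong — x̄ is observed and sits in the interval by construction.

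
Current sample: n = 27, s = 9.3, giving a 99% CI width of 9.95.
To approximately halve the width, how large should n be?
n ≈ 108

CI width ∝ 1/√n
To reduce width by factor 2, need √n to grow by 2 → need 2² = 4 times as many samples.

Current: n = 27, width = 9.95
New: n = 108, width ≈ 4.69

Width reduced by factor of 9.95/4.69 = 2.12.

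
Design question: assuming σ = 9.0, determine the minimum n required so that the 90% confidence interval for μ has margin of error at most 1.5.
n ≥ 98

For margin E ≤ 1.5:
n ≥ (z* · σ / E)²
n ≥ (1.645 · 9.0 / 1.5)²
n ≥ 97.42

Minimum n = 98 (rounding up)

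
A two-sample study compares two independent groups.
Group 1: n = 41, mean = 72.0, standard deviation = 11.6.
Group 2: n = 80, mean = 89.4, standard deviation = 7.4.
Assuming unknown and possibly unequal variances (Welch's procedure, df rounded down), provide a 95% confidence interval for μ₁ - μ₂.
(-21.39, -13.41)

Difference: x̄₁ - x̄₂ = -17.40
SE = √(s₁²/n₁ + s₂²/n₂) = √(11.6²/41 + 7.4²/80) = 1.9916
df = 57.17 → 57 (Welch–Satterthwaite, rounded down)
t* = 2.002

CI: -17.40 ± 2.002 · 1.9916 = -17.40 ± 3.99 = (-21.39, -13.41)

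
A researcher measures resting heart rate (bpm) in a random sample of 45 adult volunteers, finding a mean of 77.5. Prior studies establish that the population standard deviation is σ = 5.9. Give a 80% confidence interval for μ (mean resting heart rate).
(76.37, 78.63)

z-interval (σ known):
z* = 1.282 for 80% confidence

Margin of error = z* · σ/√n = 1.282 · 5.9/√45 = 1.13

CI: (77.5 - 1.13, 77.5 + 1.13) = (76.37, 78.63)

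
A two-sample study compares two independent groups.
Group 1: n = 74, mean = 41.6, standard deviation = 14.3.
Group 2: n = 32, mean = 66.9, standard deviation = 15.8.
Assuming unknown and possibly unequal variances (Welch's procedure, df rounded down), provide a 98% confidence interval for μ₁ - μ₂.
(-33.10, -17.50)

Difference: x̄₁ - x̄₂ = -25.30
SE = √(s₁²/n₁ + s₂²/n₂) = √(14.3²/74 + 15.8²/32) = 3.2503
df = 53.98 → 53 (Welch–Satterthwaite, rounded down)
t* = 2.399

CI: -25.30 ± 2.399 · 3.2503 = -25.30 ± 7.80 = (-33.10, -17.50)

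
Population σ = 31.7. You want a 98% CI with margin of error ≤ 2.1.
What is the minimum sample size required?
n ≥ 1233

For margin E ≤ 2.1:
n ≥ (z* · σ / E)²
n ≥ (2.326 · 31.7 / 2.1)²
n ≥ 1232.82

Minimum n = 1233 (rounding up)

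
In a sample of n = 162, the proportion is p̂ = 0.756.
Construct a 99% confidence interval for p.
(0.669, 0.843)

Proportion CI:
SE = √(p̂(1-p̂)/n) = √(0.756 · 0.244 / 162) = 0.03374

z* = 2.576
Margin = z* · SE = 2.576 · 0.03374 = 0.0869

CI: 0.756 ± 0.0869 = (0.669, 0.843)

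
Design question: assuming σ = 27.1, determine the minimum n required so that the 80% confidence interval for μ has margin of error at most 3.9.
n ≥ 80

For margin E ≤ 3.9:
n ≥ (z* · σ / E)²
n ≥ (1.282 · 27.1 / 3.9)²
n ≥ 79.36

Minimum n = 80 (rounding up)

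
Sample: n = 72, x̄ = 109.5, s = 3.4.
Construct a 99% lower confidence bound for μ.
μ ≥ 108.55

Lower bound (one-sided):
t* = 2.380 (one-sided for 99%)
Lower bound = x̄ - t* · s/√n = 109.5 - 2.380 · 3.4/√72 = 108.55

We are 99% confident that μ ≥ 108.55.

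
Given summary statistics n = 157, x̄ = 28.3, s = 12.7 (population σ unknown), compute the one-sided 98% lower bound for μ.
μ ≥ 26.20

Lower bound (one-sided):
t* = 2.071 (one-sided for 98%)
Lower bound = x̄ - t* · s/√n = 28.3 - 2.071 · 12.7/√157 = 26.20

We are 98% confident that μ ≥ 26.20.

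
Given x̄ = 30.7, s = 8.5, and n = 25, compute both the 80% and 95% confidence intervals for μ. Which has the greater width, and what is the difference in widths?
95% CI is wider by 2.54

df = 24
80% CI: t* = 1.318, (28.46, 32.94), width = 2 · t* · s/√n = 4.48
95% CI: t* = 2.064, (27.19, 34.21), width = 2 · t* · s/√n = 7.02

The 95% CI is wider by 7.02 - 4.48 = 2.54.
Higher confidence requires a wider interval.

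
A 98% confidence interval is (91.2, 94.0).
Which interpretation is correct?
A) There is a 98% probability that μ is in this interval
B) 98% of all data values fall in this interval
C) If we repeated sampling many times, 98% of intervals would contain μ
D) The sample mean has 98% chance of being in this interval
C

A) Wrong — μ is fixed; the randomness lives in the interval, not in μ.
B) Wrong — a CI is about the parameter μ, not individual data values.
C) Correct — this is the frequentist long-run coverage interpretation.
D) Wrong — x̄ is observed and sits in the interval by construction.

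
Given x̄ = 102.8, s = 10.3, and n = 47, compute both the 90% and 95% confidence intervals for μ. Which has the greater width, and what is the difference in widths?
95% CI is wider by 1.00

df = 46
90% CI: t* = 1.679, (100.28, 105.32), width = 2 · t* · s/√n = 5.05
95% CI: t* = 2.013, (99.78, 105.82), width = 2 · t* · s/√n = 6.05

The 95% CI is wider by 6.05 - 5.05 = 1.00.
Higher confidence requires a wider interval.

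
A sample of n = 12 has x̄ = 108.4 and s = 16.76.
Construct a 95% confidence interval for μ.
(97.75, 119.05)

t-interval (σ unknown):
df = n - 1 = 11
t* = 2.201 for 95% confidence

Margin of error = t* · s/√n = 2.201 · 16.76/√12 = 10.65

CI: (97.75, 119.05)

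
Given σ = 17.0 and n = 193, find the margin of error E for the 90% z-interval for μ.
Margin of error = 2.01

Margin of error = z* · σ/√n
= 1.645 · 17.0/√193
= 1.645 · 17.0/13.8924
= 2.01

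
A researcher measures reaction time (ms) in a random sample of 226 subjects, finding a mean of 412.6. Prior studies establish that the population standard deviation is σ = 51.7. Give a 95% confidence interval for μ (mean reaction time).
(405.86, 419.34)

z-interval (σ known):
z* = 1.960 for 95% confidence

Margin of error = z* · σ/√n = 1.960 · 51.7/√226 = 6.74

CI: (412.6 - 6.74, 412.6 + 6.74) = (405.86, 419.34)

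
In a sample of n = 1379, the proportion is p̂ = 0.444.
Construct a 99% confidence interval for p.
(0.410, 0.478)

Proportion CI:
SE = √(p̂(1-p̂)/n) = √(0.444 · 0.556 / 1379) = 0.01338

z* = 2.576
Margin = z* · SE = 2.576 · 0.01338 = 0.0345

CI: 0.444 ± 0.0345 = (0.410, 0.478)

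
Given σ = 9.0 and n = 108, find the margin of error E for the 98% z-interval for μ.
Margin of error = 2.01

Margin of error = z* · σ/√n
= 2.326 · 9.0/√108
= 2.326 · 9.0/10.3923
= 2.01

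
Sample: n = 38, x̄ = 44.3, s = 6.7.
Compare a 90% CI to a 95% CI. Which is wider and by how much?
95% CI is wider by 0.73

df = 37
90% CI: t* = 1.687, (42.47, 46.13), width = 2 · t* · s/√n = 3.67
95% CI: t* = 2.026, (42.10, 46.50), width = 2 · t* · s/√n = 4.40

The 95% CI is wider by 4.40 - 3.67 = 0.73.
Higher confidence requires a wider interval.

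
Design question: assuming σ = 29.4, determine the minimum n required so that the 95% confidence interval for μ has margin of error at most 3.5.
n ≥ 272

For margin E ≤ 3.5:
n ≥ (z* · σ / E)²
n ≥ (1.960 · 29.4 / 3.5)²
n ≥ 271.06

Minimum n = 272 (rounding up)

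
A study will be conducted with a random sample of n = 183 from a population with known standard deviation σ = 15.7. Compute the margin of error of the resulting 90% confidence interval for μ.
Margin of error = 1.91

Margin of error = z* · σ/√n
= 1.645 · 15.7/√183
= 1.645 · 15.7/13.5277
= 1.91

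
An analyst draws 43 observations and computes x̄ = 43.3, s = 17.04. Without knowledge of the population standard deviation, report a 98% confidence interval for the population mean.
(37.02, 49.58)

t-interval (σ unknown):
df = n - 1 = 42
t* = 2.418 for 98% confidence

Margin of error = t* · s/√n = 2.418 · 17.04/√43 = 6.28

CI: (37.02, 49.58)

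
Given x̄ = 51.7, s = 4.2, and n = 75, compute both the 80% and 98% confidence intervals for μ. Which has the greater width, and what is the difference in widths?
98% CI is wider by 1.06

df = 74
80% CI: t* = 1.293, (51.07, 52.33), width = 2 · t* · s/√n = 1.25
98% CI: t* = 2.378, (50.55, 52.85), width = 2 · t* · s/√n = 2.31

The 98% CI is wider by 2.31 - 1.25 = 1.06.
Higher confidence requires a wider interval.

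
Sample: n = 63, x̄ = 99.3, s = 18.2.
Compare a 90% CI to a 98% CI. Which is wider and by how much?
98% CI is wider by 3.29

df = 62
90% CI: t* = 1.670, (95.47, 103.13), width = 2 · t* · s/√n = 7.66
98% CI: t* = 2.388, (93.82, 104.78), width = 2 · t* · s/√n = 10.95

The 98% CI is wider by 10.95 - 7.66 = 3.29.
Higher confidence requires a wider interval.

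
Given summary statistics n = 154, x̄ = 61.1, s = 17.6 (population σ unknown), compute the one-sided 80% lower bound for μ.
μ ≥ 59.90

Lower bound (one-sided):
t* = 0.844 (one-sided for 80%)
Lower bound = x̄ - t* · s/√n = 61.1 - 0.844 · 17.6/√154 = 59.90

We are 80% confident that μ ≥ 59.90.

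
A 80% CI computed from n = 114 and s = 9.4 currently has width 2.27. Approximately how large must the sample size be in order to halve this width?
n ≈ 456

CI width ∝ 1/√n
To reduce width by factor 2, need √n to grow by 2 → need 2² = 4 times as many samples.

Current: n = 114, width = 2.27
New: n = 456, width ≈ 1.13

Width reduced by factor of 2.27/1.13 = 2.01.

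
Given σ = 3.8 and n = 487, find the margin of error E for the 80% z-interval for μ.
Margin of error = 0.22

Margin of error = z* · σ/√n
= 1.282 · 3.8/√487
= 1.282 · 3.8/22.0681
= 0.22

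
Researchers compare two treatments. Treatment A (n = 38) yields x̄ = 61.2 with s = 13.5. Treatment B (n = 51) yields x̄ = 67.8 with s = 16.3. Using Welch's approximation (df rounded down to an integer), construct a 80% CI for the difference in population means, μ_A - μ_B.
(-10.69, -2.51)

Difference: x̄₁ - x̄₂ = -6.60
SE = √(s₁²/n₁ + s₂²/n₂) = √(13.5²/38 + 16.3²/51) = 3.1632
df = 85.97 → 85 (Welch–Satterthwaite, rounded down)
t* = 1.292

CI: -6.60 ± 1.292 · 3.1632 = -6.60 ± 4.09 = (-10.69, -2.51)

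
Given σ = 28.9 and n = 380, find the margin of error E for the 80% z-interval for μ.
Margin of error = 1.90

Margin of error = z* · σ/√n
= 1.282 · 28.9/√380
= 1.282 · 28.9/19.4936
= 1.90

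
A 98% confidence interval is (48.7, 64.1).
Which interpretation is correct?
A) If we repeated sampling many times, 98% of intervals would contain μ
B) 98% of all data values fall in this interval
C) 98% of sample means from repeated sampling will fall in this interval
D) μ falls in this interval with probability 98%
A

A) Correct — this is the frequentist long-run coverage interpretation.
B) Wrong — a CI is about the parameter μ, not individual data values.
C) Wrong — coverage applies to intervals containing μ, not to future x̄ values.
D) Wrong — μ is fixed; the randomness lives in the interval, not in μ.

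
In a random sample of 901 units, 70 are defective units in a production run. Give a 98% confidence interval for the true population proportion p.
(0.057, 0.098)

Proportion CI:
p̂ = 70/901 = 0.07769
SE = √(p̂(1-p̂)/n) = √(0.07769 · 0.92231 / 901) = 0.00892

z* = 2.326
Margin = z* · SE = 2.326 · 0.00892 = 0.0207

CI: 0.07769 ± 0.0207 = (0.057, 0.098)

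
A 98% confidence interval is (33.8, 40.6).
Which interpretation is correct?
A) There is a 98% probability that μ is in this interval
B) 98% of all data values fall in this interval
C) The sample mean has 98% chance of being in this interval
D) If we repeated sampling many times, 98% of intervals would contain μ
D

A) Wrong — μ is fixed; the randomness lives in the interval, not in μ.
B) Wrong — a CI is about the parameter μ, not individual data values.
C) Wrong — x̄ is observed and sits in the interval by construction.
D) Correct — this is the frequentist long-run coverage interpretation.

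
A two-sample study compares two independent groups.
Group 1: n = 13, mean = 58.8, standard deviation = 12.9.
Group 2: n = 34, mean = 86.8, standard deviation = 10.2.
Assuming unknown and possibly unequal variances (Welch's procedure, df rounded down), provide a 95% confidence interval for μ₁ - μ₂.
(-36.37, -19.63)

Difference: x̄₁ - x̄₂ = -28.00
SE = √(s₁²/n₁ + s₂²/n₂) = √(12.9²/13 + 10.2²/34) = 3.9826
df = 18.05 → 18 (Welch–Satterthwaite, rounded down)
t* = 2.101

CI: -28.00 ± 2.101 · 3.9826 = -28.00 ± 8.37 = (-36.37, -19.63)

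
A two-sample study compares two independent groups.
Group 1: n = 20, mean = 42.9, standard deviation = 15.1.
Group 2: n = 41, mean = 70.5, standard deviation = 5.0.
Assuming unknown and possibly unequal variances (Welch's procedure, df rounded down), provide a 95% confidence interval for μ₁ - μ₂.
(-34.81, -20.39)

Difference: x̄₁ - x̄₂ = -27.60
SE = √(s₁²/n₁ + s₂²/n₂) = √(15.1²/20 + 5.0²/41) = 3.4656
df = 21.06 → 21 (Welch–Satterthwaite, rounded down)
t* = 2.080

CI: -27.60 ± 2.080 · 3.4656 = -27.60 ± 7.21 = (-34.81, -20.39)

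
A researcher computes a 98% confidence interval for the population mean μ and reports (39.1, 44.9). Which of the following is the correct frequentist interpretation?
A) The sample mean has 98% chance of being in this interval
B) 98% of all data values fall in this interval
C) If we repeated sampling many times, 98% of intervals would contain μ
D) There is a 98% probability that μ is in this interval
C

A) Wrong — x̄ is observed and sits in the interval by construction.
B) Wrong — a CI is about the parameter μ, not individual data values.
C) Correct — this is the frequentist long-run coverage interpretation.
D) Wrong — μ is fixed; the randomness lives in the interval, not in μ.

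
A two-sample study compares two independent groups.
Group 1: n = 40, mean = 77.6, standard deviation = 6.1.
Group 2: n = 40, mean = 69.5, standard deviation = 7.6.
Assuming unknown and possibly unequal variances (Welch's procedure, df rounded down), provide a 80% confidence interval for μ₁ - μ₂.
(6.11, 10.09)

Difference: x̄₁ - x̄₂ = 8.10
SE = √(s₁²/n₁ + s₂²/n₂) = √(6.1²/40 + 7.6²/40) = 1.5409
df = 74.51 → 74 (Welch–Satterthwaite, rounded down)
t* = 1.293

CI: 8.10 ± 1.293 · 1.5409 = 8.10 ± 1.99 = (6.11, 10.09)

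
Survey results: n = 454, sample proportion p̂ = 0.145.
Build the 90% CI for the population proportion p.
(0.118, 0.172)

Proportion CI:
SE = √(p̂(1-p̂)/n) = √(0.145 · 0.855 / 454) = 0.01652

z* = 1.645
Margin = z* · SE = 1.645 · 0.01652 = 0.0272

CI: 0.145 ± 0.0272 = (0.118, 0.172)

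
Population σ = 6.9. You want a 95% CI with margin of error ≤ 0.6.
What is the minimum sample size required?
n ≥ 509

For margin E ≤ 0.6:
n ≥ (z* · σ / E)²
n ≥ (1.960 · 6.9 / 0.6)²
n ≥ 508.05

Minimum n = 509 (rounding up)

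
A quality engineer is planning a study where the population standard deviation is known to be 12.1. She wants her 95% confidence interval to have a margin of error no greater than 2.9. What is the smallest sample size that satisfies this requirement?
n ≥ 67

For margin E ≤ 2.9:
n ≥ (z* · σ / E)²
n ≥ (1.960 · 12.1 / 2.9)²
n ≥ 66.88

Minimum n = 67 (rounding up)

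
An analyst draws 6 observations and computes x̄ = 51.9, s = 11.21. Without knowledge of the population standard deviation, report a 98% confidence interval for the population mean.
(36.50, 67.30)

t-interval (σ unknown):
df = n - 1 = 5
t* = 3.365 for 98% confidence

Margin of error = t* · s/√n = 3.365 · 11.21/√6 = 15.40

CI: (36.50, 67.30)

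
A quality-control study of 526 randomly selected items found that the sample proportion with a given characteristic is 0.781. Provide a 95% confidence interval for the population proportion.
(0.746, 0.816)

Proportion CI:
SE = √(p̂(1-p̂)/n) = √(0.781 · 0.219 / 526) = 0.01803

z* = 1.960
Margin = z* · SE = 1.960 · 0.01803 = 0.0353

CI: 0.781 ± 0.0353 = (0.746, 0.816)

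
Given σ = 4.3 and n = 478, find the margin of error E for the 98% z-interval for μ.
Margin of error = 0.46

Margin of error = z* · σ/√n
= 2.326 · 4.3/√478
= 2.326 · 4.3/21.8632
= 0.46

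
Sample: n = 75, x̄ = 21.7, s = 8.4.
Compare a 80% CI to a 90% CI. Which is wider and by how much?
90% CI is wider by 0.72

df = 74
80% CI: t* = 1.293, (20.45, 22.95), width = 2 · t* · s/√n = 2.51
90% CI: t* = 1.666, (20.08, 23.32), width = 2 · t* · s/√n = 3.23

The 90% CI is wider by 3.23 - 2.51 = 0.72.
Higher confidence requires a wider interval.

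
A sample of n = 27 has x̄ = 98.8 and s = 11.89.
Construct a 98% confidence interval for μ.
(93.13, 104.47)

t-interval (σ unknown):
df = n - 1 = 26
t* = 2.479 for 98% confidence

Margin of error = t* · s/√n = 2.479 · 11.89/√27 = 5.67

CI: (93.13, 104.47)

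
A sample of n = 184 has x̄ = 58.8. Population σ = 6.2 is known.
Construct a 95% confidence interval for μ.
(57.90, 59.70)

z-interval (σ known):
z* = 1.960 for 95% confidence

Margin of error = z* · σ/√n = 1.960 · 6.2/√184 = 0.90

CI: (58.8 - 0.90, 58.8 + 0.90) = (57.90, 59.70)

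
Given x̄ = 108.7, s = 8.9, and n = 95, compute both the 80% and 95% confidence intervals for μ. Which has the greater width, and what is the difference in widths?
95% CI is wider by 1.27

df = 94
80% CI: t* = 1.291, (107.52, 109.88), width = 2 · t* · s/√n = 2.36
95% CI: t* = 1.986, (106.89, 110.51), width = 2 · t* · s/√n = 3.63

The 95% CI is wider by 3.63 - 2.36 = 1.27.
Higher confidence requires a wider interval.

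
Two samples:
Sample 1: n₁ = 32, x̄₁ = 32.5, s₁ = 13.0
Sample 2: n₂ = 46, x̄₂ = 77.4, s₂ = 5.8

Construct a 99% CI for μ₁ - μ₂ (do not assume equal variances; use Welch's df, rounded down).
(-51.54, -38.26)

Difference: x̄₁ - x̄₂ = -44.90
SE = √(s₁²/n₁ + s₂²/n₂) = √(13.0²/32 + 5.8²/46) = 2.4521
df = 39.66 → 39 (Welch–Satterthwaite, rounded down)
t* = 2.708

CI: -44.90 ± 2.708 · 2.4521 = -44.90 ± 6.64 = (-51.54, -38.26)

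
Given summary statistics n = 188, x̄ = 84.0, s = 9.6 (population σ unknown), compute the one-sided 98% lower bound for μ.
μ ≥ 82.55

Lower bound (one-sided):
t* = 2.068 (one-sided for 98%)
Lower bound = x̄ - t* · s/√n = 84.0 - 2.068 · 9.6/√188 = 82.55

We are 98% confident that μ ≥ 82.55.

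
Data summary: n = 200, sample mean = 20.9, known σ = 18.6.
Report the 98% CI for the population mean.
(17.84, 23.96)

z-interval (σ known):
z* = 2.326 for 98% confidence

Margin of error = z* · σ/√n = 2.326 · 18.6/√200 = 3.06

CI: (20.9 - 3.06, 20.9 + 3.06) = (17.84, 23.96)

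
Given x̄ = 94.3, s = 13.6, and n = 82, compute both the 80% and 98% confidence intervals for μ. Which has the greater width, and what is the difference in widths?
98% CI is wider by 3.25

df = 81
80% CI: t* = 1.292, (92.36, 96.24), width = 2 · t* · s/√n = 3.88
98% CI: t* = 2.373, (90.74, 97.86), width = 2 · t* · s/√n = 7.13

The 98% CI is wider by 7.13 - 3.88 = 3.25.
Higher confidence requires a wider interval.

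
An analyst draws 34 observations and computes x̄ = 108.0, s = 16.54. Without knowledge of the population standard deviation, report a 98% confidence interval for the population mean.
(101.06, 114.94)

t-interval (σ unknown):
df = n - 1 = 33
t* = 2.445 for 98% confidence

Margin of error = t* · s/√n = 2.445 · 16.54/√34 = 6.94

CI: (101.06, 114.94)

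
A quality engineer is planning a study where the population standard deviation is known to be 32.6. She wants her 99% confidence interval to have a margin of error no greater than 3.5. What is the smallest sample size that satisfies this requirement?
n ≥ 576

For margin E ≤ 3.5:
n ≥ (z* · σ / E)²
n ≥ (2.576 · 32.6 / 3.5)²
n ≥ 575.69

Minimum n = 576 (rounding up)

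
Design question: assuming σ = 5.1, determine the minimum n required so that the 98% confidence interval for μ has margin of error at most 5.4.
n ≥ 5

For margin E ≤ 5.4:
n ≥ (z* · σ / E)²
n ≥ (2.326 · 5.1 / 5.4)²
n ≥ 4.83

Minimum n = 5 (rounding up)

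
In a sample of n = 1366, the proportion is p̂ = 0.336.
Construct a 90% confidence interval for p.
(0.315, 0.357)

Proportion CI:
SE = √(p̂(1-p̂)/n) = √(0.336 · 0.664 / 1366) = 0.01278

z* = 1.645
Margin = z* · SE = 1.645 · 0.01278 = 0.0210

CI: 0.336 ± 0.0210 = (0.315, 0.357)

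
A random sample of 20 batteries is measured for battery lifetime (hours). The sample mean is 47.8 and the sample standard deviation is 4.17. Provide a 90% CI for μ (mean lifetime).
(46.19, 49.41)

t-interval (σ unknown):
df = n - 1 = 19
t* = 1.729 for 90% confidence

Margin of error = t* · s/√n = 1.729 · 4.17/√20 = 1.61

CI: (46.19, 49.41)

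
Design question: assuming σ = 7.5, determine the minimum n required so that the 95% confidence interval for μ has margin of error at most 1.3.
n ≥ 128

For margin E ≤ 1.3:
n ≥ (z* · σ / E)²
n ≥ (1.960 · 7.5 / 1.3)²
n ≥ 127.86

Minimum n = 128 (rounding up)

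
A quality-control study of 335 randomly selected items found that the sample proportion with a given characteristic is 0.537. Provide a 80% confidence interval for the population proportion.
(0.502, 0.572)

Proportion CI:
SE = √(p̂(1-p̂)/n) = √(0.537 · 0.463 / 335) = 0.02724

z* = 1.282
Margin = z* · SE = 1.282 · 0.02724 = 0.0349

CI: 0.537 ± 0.0349 = (0.502, 0.572)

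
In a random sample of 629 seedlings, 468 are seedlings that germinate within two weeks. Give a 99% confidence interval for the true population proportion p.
(0.699, 0.789)

Proportion CI:
p̂ = 468/629 = 0.74404
SE = √(p̂(1-p̂)/n) = √(0.74404 · 0.25596 / 629) = 0.01740

z* = 2.576
Margin = z* · SE = 2.576 · 0.01740 = 0.0448

CI: 0.74404 ± 0.0448 = (0.699, 0.789)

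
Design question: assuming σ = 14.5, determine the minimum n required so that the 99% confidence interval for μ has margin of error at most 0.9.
n ≥ 1723

For margin E ≤ 0.9:
n ≥ (z* · σ / E)²
n ≥ (2.576 · 14.5 / 0.9)²
n ≥ 1722.43

Minimum n = 1723 (rounding up)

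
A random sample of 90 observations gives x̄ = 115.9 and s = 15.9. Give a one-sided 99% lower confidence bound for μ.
μ ≥ 111.93

Lower bound (one-sided):
t* = 2.369 (one-sided for 99%)
Lower bound = x̄ - t* · s/√n = 115.9 - 2.369 · 15.9/√90 = 111.93

We are 99% confident that μ ≥ 111.93.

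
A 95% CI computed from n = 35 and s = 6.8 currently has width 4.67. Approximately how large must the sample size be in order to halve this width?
n ≈ 140

CI width ∝ 1/√n
To reduce width by factor 2, need √n to grow by 2 → need 2² = 4 times as many samples.

Current: n = 35, width = 4.67
New: n = 140, width ≈ 2.27

Width reduced by factor of 4.67/2.27 = 2.06.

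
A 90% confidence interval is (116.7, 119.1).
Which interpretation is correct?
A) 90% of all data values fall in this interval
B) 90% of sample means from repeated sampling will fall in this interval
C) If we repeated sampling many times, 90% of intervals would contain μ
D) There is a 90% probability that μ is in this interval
C

A) Wrong — a CI is about the parameter μ, not individual data values.
B) Wrong — coverage applies to intervals containing μ, not to future x̄ values.
C) Correct — this is the frequentist long-run coverage interpretation.
D) Wrong — μ is fixed; the randomness lives in the interval, not in μ.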